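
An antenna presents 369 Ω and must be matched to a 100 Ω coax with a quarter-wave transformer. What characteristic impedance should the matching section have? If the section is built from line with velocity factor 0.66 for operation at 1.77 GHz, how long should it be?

Z_qwt = √(Z_0·R_L) = √(100 × 369) = √36900
λ = 0.66·c/f = 0.112 m, so l = λ/4 = 0.028 m

Z_qwt ≈ 192 Ω; length ≈ 2.8 cm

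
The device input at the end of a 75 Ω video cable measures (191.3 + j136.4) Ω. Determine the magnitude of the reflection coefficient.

|Γ| ≈ 0.599

Γ = (Z_L − Z_0)/(Z_L + Z_0) = (116.3 + j136.4)/(266.3 + j136.4)
|Γ| = 179/299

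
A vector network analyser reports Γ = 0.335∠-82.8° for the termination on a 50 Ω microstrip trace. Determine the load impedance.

Z_L ≈ 43.2 − j32.3 Ω

Z_L = Z_0·(1 + Γ)/(1 − Γ) = 50·(1.04 − j0.332)/(0.958 + j0.332)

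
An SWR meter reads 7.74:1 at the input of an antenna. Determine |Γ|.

|Γ| = (S − 1)/(S + 1) = (7.74 − 1)/(7.74 + 1) = 6.74/8.74

|Γ| ≈ 0.771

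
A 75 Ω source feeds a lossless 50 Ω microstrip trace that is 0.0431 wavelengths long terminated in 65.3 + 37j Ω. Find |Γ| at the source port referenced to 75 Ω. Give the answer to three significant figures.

βl = 2π × 0.0431 = 15.5°
tan(βl) = 0.278
Z_in = Z_0·(Z_L + jZ_0·tanβl)/(Z_0 + jZ_L·tanβl) = 92.2 + j22 Ω
Γ_s = (Z_in − Z_s)/(Z_in + Z_s) = (17.2 + j22)/(167 + j22), |Γ_s| = 0.165

|Γ| ≈ 0.165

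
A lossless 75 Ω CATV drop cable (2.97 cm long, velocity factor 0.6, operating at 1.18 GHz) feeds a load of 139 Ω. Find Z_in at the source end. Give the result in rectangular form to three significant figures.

λ = v/f = 0.6·c / 1.18 GHz = 0.153 m
βl = 2π·l/λ = 2π × 0.195 = 70.1°
tan(βl) = tan(70.1°) = 2.76
Z_in = Z_0·(Z_L + jZ_0·tanβl)/(Z_0 + jZ_L·tanβl)
     = 75·(139 + j207)/(75 + j384)

Z_in ≈ 44.1 − j18.5 Ω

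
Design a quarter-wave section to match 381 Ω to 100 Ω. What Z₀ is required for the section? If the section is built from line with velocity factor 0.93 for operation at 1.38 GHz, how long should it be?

Z_qwt ≈ 195 Ω; length ≈ 5.05 cm

Z_qwt = √(Z_0·R_L) = √(100 × 381) = √38100
λ = 0.93·c/f = 0.202 m, so l = λ/4 = 0.0505 m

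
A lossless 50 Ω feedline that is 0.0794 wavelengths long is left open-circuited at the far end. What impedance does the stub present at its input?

Z_in ≈ −j91.8 Ω

βl = 2π × 0.0794 = 28.6°
tan(βl) = 0.545
For an open-circuited stub, Z_in = −jZ_0·cot(βl) = −jZ_0/tan(βl)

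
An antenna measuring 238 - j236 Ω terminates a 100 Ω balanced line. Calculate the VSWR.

Γ = (Z_L − Z_0)/(Z_L + Z_0) = (138 − j236)/(338 − j236)
|Γ| = 273/412 = 0.663
VSWR = (1 + |Γ|)/(1 − |Γ|) = 1.66/0.337

VSWR ≈ 4.94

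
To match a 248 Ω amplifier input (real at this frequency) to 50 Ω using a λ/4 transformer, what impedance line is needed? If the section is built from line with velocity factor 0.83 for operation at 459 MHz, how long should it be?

Z_qwt ≈ 111 Ω; length ≈ 13.6 cm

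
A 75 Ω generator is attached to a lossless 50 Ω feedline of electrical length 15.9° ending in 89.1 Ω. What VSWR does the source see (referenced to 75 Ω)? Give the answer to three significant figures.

tan(βl) = 0.285
Z_in = Z_0·(Z_L + jZ_0·tanβl)/(Z_0 + jZ_L·tanβl) = 76.6 − j24.6 Ω
Γ_s = (Z_in − Z_s)/(Z_in + Z_s) = (1.59 − j24.6)/(152 − j24.6), |Γ_s| = 0.161
VSWR = (1 + |Γ_s|)/(1 − |Γ_s|)

VSWR ≈ 1.38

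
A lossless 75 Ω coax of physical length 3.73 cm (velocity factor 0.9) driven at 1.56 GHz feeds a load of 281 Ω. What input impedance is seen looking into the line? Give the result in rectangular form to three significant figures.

λ = v/f = 0.9·c / 1.56 GHz = 0.173 m
βl = 2π·l/λ = 2π × 0.216 = 77.6°
tan(βl) = tan(77.6°) = 4.54
Z_in = Z_0·(Z_L + jZ_0·tanβl)/(Z_0 + jZ_L·tanβl)
     = 75·(281 + j341)/(75 + j1280)

Z_in ≈ 20.9 − j15.3 Ω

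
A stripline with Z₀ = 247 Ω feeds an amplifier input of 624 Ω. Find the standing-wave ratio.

Γ = (624 − 247)/(624 + 247) = 0.433
VSWR = (1 + 0.433)/(1 − 0.433)

VSWR ≈ 2.53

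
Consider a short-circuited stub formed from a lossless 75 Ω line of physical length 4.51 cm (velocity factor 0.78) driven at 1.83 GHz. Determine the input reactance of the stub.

λ = v/f = 0.78·c / 1.83 GHz = 0.128 m
βl = 2π·l/λ = 2π × 0.353 = 127°
tan(βl) = -1.33
For a short-circuited stub, Z_in = jZ_0·tan(βl)

X_in ≈ -99.6 Ω (capacitive)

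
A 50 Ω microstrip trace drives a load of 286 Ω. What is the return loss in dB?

Γ = (286 − 50)/(286 + 50) = 0.702
RL = −20·log₁₀|Γ| = −20·log₁₀(0.702)

RL ≈ 3.07 dB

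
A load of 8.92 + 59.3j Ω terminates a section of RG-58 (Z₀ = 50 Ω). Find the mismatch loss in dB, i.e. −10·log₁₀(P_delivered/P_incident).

mismatch loss ≈ 5.93 dB

Γ = (-41.08 + j59.3)/(58.92 + j59.3), |Γ| = 0.863
|Γ|² = 0.745, so P_del/P_inc = 1 − |Γ|² = 0.255
ML = −10·log₁₀(1 − |Γ|²)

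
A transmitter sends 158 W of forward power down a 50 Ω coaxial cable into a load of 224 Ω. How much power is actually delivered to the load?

P_delivered ≈ 94.3 W

Γ = (224 − 50)/(224 + 50) = 0.635
|Γ|² = 0.403
P_refl = |Γ|²·P_inc = 63.7 W, P_del = (1 − |Γ|²)·P_inc = 94.3 W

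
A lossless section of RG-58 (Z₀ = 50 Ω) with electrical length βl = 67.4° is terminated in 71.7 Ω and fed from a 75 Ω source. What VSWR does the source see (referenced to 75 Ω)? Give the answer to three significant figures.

tan(βl) = 2.4
Z_in = Z_0·(Z_L + jZ_0·tanβl)/(Z_0 + jZ_L·tanβl) = 37.7 − j9.86 Ω
Γ_s = (Z_in − Z_s)/(Z_in + Z_s) = (-37.3 − j9.86)/(113 − j9.86), |Γ_s| = 0.341
VSWR = (1 + |Γ_s|)/(1 − |Γ_s|)

VSWR ≈ 2.03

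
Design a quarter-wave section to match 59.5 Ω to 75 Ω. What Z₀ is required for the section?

Z_qwt ≈ 66.8 Ω

Z_qwt = √(Z_0·R_L) = √(75 × 59.5) = √4462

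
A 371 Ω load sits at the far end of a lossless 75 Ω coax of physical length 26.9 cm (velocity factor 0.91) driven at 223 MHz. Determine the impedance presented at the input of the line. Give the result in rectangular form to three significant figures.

Z_in ≈ 15.7 − j13.8 Ω

λ = v/f = 0.91·c / 223 MHz = 1.22 m
βl = 2π·l/λ = 2π × 0.22 = 79.1°
tan(βl) = tan(79.1°) = 5.19
Z_in = Z_0·(Z_L + jZ_0·tanβl)/(Z_0 + jZ_L·tanβl)
     = 75·(371 + j390)/(75 + j1930)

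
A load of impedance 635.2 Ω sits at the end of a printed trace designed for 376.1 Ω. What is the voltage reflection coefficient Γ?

Γ = (Z_L − Z_0)/(Z_L + Z_0) = (635.2 − 376.1)/(635.2 + 376.1) = 259.1/1011

Γ = 0.256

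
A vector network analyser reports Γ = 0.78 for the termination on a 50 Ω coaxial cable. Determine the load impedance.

Z_L = Z_0·(1 + Γ)/(1 − Γ) = 50·(1.78)/(0.22)

Z_L ≈ 405 Ω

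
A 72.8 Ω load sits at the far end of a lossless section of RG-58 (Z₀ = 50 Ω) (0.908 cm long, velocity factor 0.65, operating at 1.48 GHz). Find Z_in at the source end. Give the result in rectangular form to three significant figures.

Z_in ≈ 60.8 − j17.8 Ω

λ = v/f = 0.65·c / 1.48 GHz = 0.132 m
βl = 2π·l/λ = 2π × 0.0689 = 24.8°
tan(βl) = tan(24.8°) = 0.462
Z_in = Z_0·(Z_L + jZ_0·tanβl)/(Z_0 + jZ_L·tanβl)
     = 50·(72.8 + j23.1)/(50 + j33.7)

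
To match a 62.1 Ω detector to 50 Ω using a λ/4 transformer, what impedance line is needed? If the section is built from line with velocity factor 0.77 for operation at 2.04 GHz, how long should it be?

Z_qwt ≈ 55.7 Ω; length ≈ 2.83 cm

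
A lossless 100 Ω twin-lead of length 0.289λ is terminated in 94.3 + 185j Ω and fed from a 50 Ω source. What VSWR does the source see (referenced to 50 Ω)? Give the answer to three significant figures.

VSWR ≈ 3

βl = 2π × 0.289 = 104°
tan(βl) = -4
Z_in = Z_0·(Z_L + jZ_0·tanβl)/(Z_0 + jZ_L·tanβl) = 18.9 − j17.1 Ω
Γ_s = (Z_in − Z_s)/(Z_in + Z_s) = (-31.1 − j17.1)/(68.9 − j17.1), |Γ_s| = 0.5
VSWR = (1 + |Γ_s|)/(1 − |Γ_s|)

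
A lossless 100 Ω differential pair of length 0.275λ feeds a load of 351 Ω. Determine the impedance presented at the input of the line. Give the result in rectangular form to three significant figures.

Z_in ≈ 29.1 + j14.5 Ω

βl = 2π × 0.275 = 99°
tan(βl) = tan(99°) = -6.31
Z_in = Z_0·(Z_L + jZ_0·tanβl)/(Z_0 + jZ_L·tanβl)
     = 100·(351 − j631)/(100 − j2220)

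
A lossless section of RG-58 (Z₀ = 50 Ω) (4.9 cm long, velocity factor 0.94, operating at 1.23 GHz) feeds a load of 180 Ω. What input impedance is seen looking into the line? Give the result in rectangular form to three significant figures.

λ = v/f = 0.94·c / 1.23 GHz = 0.229 m
βl = 2π·l/λ = 2π × 0.214 = 76.9°
tan(βl) = tan(76.9°) = 4.31
Z_in = Z_0·(Z_L + jZ_0·tanβl)/(Z_0 + jZ_L·tanβl)
     = 50·(180 + j216)/(50 + j776)

Z_in ≈ 14.6 − j10.7 Ω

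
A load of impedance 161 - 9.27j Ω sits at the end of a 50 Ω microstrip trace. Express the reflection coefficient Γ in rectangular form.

Γ = (Z_L − Z_0)/(Z_L + Z_0) = (111 − j9.27)/(211 − j9.27)

Γ ≈ 0.527 − j0.0208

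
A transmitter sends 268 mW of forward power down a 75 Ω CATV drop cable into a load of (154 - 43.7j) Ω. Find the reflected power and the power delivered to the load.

|Γ| = |(79 − j43.7)/(229 − j43.7)| = 0.387
|Γ|² = 0.15
P_refl = |Γ|²·P_inc = 40.2 mW, P_del = (1 − |Γ|²)·P_inc = 228 mW

P_reflected ≈ 40.2 mW; P_delivered ≈ 228 mW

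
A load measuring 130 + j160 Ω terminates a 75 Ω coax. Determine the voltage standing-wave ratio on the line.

VSWR ≈ 4.72

Γ = (Z_L − Z_0)/(Z_L + Z_0) = (55 + j160)/(205 + j160)
|Γ| = 169/260 = 0.651
VSWR = (1 + |Γ|)/(1 − |Γ|) = 1.65/0.349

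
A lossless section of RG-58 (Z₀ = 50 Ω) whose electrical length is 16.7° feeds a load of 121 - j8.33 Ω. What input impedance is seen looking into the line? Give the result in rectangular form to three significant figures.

tan(βl) = tan(16.7°) = 0.3
Z_in = Z_0·(Z_L + jZ_0·tanβl)/(Z_0 + jZ_L·tanβl)
     = 50·(121 + j6.67)/(52.5 + j36.3)

Z_in ≈ 80.9 − j49.6 Ω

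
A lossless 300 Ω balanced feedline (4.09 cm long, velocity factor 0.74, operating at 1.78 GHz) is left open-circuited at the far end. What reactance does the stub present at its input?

X_in ≈ 160 Ω (inductive)

λ = v/f = 0.74·c / 1.78 GHz = 0.125 m
βl = 2π·l/λ = 2π × 0.328 = 118°
tan(βl) = -1.88
For an open-circuited stub, Z_in = −jZ_0·cot(βl) = −jZ_0/tan(βl)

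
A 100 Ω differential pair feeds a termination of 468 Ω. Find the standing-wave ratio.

For a purely resistive load, VSWR = R_L/Z_0 or Z_0/R_L (whichever > 1) = 468/100

VSWR ≈ 4.68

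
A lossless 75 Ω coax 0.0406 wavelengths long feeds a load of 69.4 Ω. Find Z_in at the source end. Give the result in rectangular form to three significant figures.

Z_in ≈ 70 + j2.66 Ω

βl = 2π × 0.0406 = 14.6°
tan(βl) = tan(14.6°) = 0.261
Z_in = Z_0·(Z_L + jZ_0·tanβl)/(Z_0 + jZ_L·tanβl)
     = 75·(69.4 + j19.6)/(75 + j18.1)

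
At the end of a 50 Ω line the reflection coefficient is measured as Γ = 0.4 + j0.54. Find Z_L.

Z_L = Z_0·(1 + Γ)/(1 − Γ) = 50·(1.4 + j0.54)/(0.6 − j0.54)

Z_L ≈ 42.1 + j82.9 Ω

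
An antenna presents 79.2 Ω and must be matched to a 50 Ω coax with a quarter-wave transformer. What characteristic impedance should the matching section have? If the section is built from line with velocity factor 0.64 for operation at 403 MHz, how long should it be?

Z_qwt ≈ 62.9 Ω; length ≈ 11.9 cm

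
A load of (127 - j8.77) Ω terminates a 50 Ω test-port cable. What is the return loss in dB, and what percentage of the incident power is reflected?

RL ≈ 7.18 dB; 19.1% of incident power reflected

Γ = (77 − j8.77)/(177 − j8.77), |Γ| = 0.437
RL = −20·log₁₀(0.437) = 7.18 dB
P_refl/P_inc = |Γ|² = 0.191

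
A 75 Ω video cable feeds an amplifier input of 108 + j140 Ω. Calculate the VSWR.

VSWR ≈ 4.32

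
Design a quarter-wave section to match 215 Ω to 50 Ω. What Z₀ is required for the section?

Z_qwt = √(Z_0·R_L) = √(50 × 215) = √10750

Z_qwt ≈ 104 Ω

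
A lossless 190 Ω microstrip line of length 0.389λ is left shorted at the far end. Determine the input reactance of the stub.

βl = 2π × 0.389 = 140°
tan(βl) = -0.838
For a shorted stub, Z_in = jZ_0·tan(βl)

X_in ≈ -159 Ω (capacitive)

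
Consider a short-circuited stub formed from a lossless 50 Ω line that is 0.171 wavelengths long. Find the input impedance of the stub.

Z_in ≈ +j92.3 Ω

βl = 2π × 0.171 = 61.6°
tan(βl) = 1.85
For a short-circuited stub, Z_in = jZ_0·tan(βl)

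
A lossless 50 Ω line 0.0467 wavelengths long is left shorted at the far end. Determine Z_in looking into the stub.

βl = 2π × 0.0467 = 16.8°
tan(βl) = 0.302
For a shorted stub, Z_in = jZ_0·tan(βl)

Z_in ≈ +j15.1 Ω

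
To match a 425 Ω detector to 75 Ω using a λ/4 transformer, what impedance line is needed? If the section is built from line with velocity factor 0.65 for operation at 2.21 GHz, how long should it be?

Z_qwt ≈ 179 Ω; length ≈ 2.21 cm

Z_qwt = √(Z_0·R_L) = √(75 × 425) = √31880
λ = 0.65·c/f = 0.0882 m, so l = λ/4 = 0.0221 m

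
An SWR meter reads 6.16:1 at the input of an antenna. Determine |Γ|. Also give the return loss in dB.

|Γ| = (S − 1)/(S + 1) = (6.16 − 1)/(6.16 + 1) = 5.16/7.16
RL = −20·log₁₀|Γ| = −20·log₁₀(0.721)

|Γ| ≈ 0.721; return loss ≈ 2.85 dB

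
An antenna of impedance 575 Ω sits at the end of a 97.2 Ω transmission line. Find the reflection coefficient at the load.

Γ = 0.711

Γ = (Z_L − Z_0)/(Z_L + Z_0) = (575 − 97.2)/(575 + 97.2) = 477.8/672.2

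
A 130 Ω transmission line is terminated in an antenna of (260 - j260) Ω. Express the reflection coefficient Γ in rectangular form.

Γ = (Z_L − Z_0)/(Z_L + Z_0) = (130 − j260)/(390 − j260)

Γ ≈ 0.538 − j0.308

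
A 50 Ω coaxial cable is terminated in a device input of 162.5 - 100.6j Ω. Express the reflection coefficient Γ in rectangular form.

Γ ≈ 0.616 − j0.182

Γ = (Z_L − Z_0)/(Z_L + Z_0) = (112.5 − j100.6)/(212.5 − j100.6)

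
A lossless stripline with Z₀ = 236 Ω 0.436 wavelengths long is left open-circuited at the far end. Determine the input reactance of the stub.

βl = 2π × 0.436 = 157°
tan(βl) = -0.425
For an open-circuited stub, Z_in = −jZ_0·cot(βl) = −jZ_0/tan(βl)

X_in ≈ 555 Ω (inductive)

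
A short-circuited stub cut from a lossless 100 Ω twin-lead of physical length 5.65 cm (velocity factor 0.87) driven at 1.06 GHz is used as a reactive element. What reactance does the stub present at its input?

λ = v/f = 0.87·c / 1.06 GHz = 0.246 m
βl = 2π·l/λ = 2π × 0.229 = 82.6°
tan(βl) = 7.71
For a short-circuited stub, Z_in = jZ_0·tan(βl)

X_in ≈ 771 Ω (inductive)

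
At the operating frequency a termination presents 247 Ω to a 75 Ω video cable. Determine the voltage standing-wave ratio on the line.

For a purely resistive load, VSWR = R_L/Z_0 or Z_0/R_L (whichever > 1) = 247/75

VSWR ≈ 3.29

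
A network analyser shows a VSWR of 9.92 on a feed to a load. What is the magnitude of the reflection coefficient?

|Γ| = (S − 1)/(S + 1) = (9.92 − 1)/(9.92 + 1) = 8.92/10.9

|Γ| ≈ 0.817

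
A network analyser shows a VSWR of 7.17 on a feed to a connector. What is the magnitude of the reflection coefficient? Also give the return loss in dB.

|Γ| = (S − 1)/(S + 1) = (7.17 − 1)/(7.17 + 1) = 6.17/8.17
RL = −20·log₁₀|Γ| = −20·log₁₀(0.755)

|Γ| ≈ 0.755; return loss ≈ 2.44 dB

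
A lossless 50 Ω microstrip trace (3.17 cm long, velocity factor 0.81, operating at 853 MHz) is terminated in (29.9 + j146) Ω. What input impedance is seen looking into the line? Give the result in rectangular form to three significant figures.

λ = v/f = 0.81·c / 853 MHz = 0.285 m
βl = 2π·l/λ = 2π × 0.111 = 40.1°
tan(βl) = tan(40.1°) = 0.841
Z_in = Z_0·(Z_L + jZ_0·tanβl)/(Z_0 + jZ_L·tanβl)
     = 50·(29.9 + j188)/(-72.8 + j25.1)

Z_in ≈ 21.5 − j122 Ω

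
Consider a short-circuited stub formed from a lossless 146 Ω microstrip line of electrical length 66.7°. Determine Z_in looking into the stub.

Z_in ≈ +j339 Ω

tan(βl) = 2.32
For a short-circuited stub, Z_in = jZ_0·tan(βl)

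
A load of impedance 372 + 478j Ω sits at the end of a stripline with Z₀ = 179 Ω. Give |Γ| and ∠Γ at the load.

Γ ≈ 0.707 ∠ 27.1°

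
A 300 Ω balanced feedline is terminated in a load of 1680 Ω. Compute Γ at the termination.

Γ = 0.697

Γ = (Z_L − Z_0)/(Z_L + Z_0) = (1680 − 300)/(1680 + 300) = 1380/1980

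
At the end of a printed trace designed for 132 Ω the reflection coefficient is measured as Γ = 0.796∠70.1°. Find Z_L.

Z_L ≈ 44.3 + j181 Ω

Z_L = Z_0·(1 + Γ)/(1 − Γ) = 132·(1.27 + j0.748)/(0.729 − j0.748)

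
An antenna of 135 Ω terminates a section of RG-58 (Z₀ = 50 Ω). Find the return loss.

RL ≈ 6.76 dB

Γ = (135 − 50)/(135 + 50) = 0.459
RL = −20·log₁₀|Γ| = −20·log₁₀(0.459)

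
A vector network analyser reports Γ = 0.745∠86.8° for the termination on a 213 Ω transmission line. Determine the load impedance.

Z_L ≈ 64.4 + j215 Ω

Z_L = Z_0·(1 + Γ)/(1 − Γ) = 213·(1.04 + j0.744)/(0.958 − j0.744)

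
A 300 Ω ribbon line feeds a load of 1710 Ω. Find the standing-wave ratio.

For a purely resistive load, VSWR = R_L/Z_0 or Z_0/R_L (whichever > 1) = 1710/300

VSWR ≈ 5.7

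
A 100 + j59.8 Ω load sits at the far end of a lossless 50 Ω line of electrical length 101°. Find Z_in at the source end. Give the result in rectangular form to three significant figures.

tan(βl) = tan(101°) = -5.14
Z_in = Z_0·(Z_L + jZ_0·tanβl)/(Z_0 + jZ_L·tanβl)
     = 50·(100 − j197)/(358 − j514)

Z_in ≈ 17.5 − j2.44 Ω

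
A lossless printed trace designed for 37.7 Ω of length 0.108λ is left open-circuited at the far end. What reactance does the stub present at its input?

X_in ≈ -46.8 Ω (capacitive)

βl = 2π × 0.108 = 38.9°
tan(βl) = 0.806
For an open-circuited stub, Z_in = −jZ_0·cot(βl) = −jZ_0/tan(βl)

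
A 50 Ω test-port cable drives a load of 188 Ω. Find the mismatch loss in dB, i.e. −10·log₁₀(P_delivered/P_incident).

mismatch loss ≈ 1.78 dB

Γ = (188 − 50)/(188 + 50) = 0.58
|Γ|² = 0.336, so P_del/P_inc = 1 − |Γ|² = 0.664
ML = −10·log₁₀(1 − |Γ|²)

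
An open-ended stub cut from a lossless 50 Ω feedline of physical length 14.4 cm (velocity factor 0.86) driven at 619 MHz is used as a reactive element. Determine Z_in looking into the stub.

λ = v/f = 0.86·c / 619 MHz = 0.417 m
βl = 2π·l/λ = 2π × 0.345 = 124°
tan(βl) = -1.46
For an open-ended stub, Z_in = −jZ_0·cot(βl) = −jZ_0/tan(βl)

Z_in ≈ +j34.2 Ω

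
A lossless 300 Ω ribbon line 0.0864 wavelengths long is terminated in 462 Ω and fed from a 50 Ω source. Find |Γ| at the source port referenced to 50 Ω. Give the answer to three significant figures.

βl = 2π × 0.0864 = 31.1°
tan(βl) = 0.603
Z_in = Z_0·(Z_L + jZ_0·tanβl)/(Z_0 + jZ_L·tanβl) = 338 − j133 Ω
Γ_s = (Z_in − Z_s)/(Z_in + Z_s) = (288 − j133)/(388 − j133), |Γ_s| = 0.774

|Γ| ≈ 0.774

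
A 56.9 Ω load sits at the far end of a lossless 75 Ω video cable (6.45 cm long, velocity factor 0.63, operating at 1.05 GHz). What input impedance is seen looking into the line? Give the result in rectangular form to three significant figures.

λ = v/f = 0.63·c / 1.05 GHz = 0.18 m
βl = 2π·l/λ = 2π × 0.358 = 129°
tan(βl) = tan(129°) = -1.23
Z_in = Z_0·(Z_L + jZ_0·tanβl)/(Z_0 + jZ_L·tanβl)
     = 75·(56.9 − j92.6)/(75 − j70.3)

Z_in ≈ 76.5 − j20.9 Ω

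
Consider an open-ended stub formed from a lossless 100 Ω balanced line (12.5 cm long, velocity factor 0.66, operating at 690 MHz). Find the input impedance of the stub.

Z_in ≈ +j234 Ω

λ = v/f = 0.66·c / 690 MHz = 0.287 m
βl = 2π·l/λ = 2π × 0.436 = 157°
tan(βl) = -0.428
For an open-ended stub, Z_in = −jZ_0·cot(βl) = −jZ_0/tan(βl)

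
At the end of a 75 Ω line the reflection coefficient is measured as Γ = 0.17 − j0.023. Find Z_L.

Z_L ≈ 106 − j5 Ω

Z_L = Z_0·(1 + Γ)/(1 − Γ) = 75·(1.17 − j0.023)/(0.83 + j0.023)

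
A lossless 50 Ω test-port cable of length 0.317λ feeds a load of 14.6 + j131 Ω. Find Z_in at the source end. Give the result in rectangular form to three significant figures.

βl = 2π × 0.317 = 114°
tan(βl) = tan(114°) = -2.23
Z_in = Z_0·(Z_L + jZ_0·tanβl)/(Z_0 + jZ_L·tanβl)
     = 50·(14.6 + j19.3)/(343 − j32.6)

Z_in ≈ 1.85 + j3 Ω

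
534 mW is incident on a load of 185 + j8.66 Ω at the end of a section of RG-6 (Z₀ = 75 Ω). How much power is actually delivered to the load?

|Γ| = |(110 + j8.66)/(260 + j8.66)| = 0.424
|Γ|² = 0.18
P_refl = |Γ|²·P_inc = 96.1 mW, P_del = (1 − |Γ|²)·P_inc = 438 mW

P_delivered ≈ 438 mW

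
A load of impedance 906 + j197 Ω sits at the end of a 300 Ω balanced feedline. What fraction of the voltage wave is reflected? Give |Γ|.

|Γ| ≈ 0.521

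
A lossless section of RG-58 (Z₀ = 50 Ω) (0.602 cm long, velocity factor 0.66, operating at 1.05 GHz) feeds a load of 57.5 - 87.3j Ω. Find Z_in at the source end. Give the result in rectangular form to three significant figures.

λ = v/f = 0.66·c / 1.05 GHz = 0.189 m
βl = 2π·l/λ = 2π × 0.0319 = 11.5°
tan(βl) = tan(11.5°) = 0.203
Z_in = Z_0·(Z_L + jZ_0·tanβl)/(Z_0 + jZ_L·tanβl)
     = 50·(57.5 − j77.1)/(67.7 + j11.7)

Z_in ≈ 31.7 − j62.4 Ω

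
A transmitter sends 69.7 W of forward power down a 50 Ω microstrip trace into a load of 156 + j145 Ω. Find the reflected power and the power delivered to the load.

|Γ| = |(106 + j145)/(206 + j145)| = 0.713
|Γ|² = 0.508
P_refl = |Γ|²·P_inc = 35.4 W, P_del = (1 − |Γ|²)·P_inc = 34.3 W

P_reflected ≈ 35.4 W; P_delivered ≈ 34.3 W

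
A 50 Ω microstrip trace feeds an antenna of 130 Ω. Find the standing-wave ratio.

Γ = (130 − 50)/(130 + 50) = 0.444
VSWR = (1 + 0.444)/(1 − 0.444)

VSWR ≈ 2.6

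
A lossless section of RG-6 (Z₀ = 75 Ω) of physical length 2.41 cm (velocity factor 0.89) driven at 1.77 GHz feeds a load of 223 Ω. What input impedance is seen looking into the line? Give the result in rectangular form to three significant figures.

λ = v/f = 0.89·c / 1.77 GHz = 0.151 m
βl = 2π·l/λ = 2π × 0.16 = 57.5°
tan(βl) = tan(57.5°) = 1.57
Z_in = Z_0·(Z_L + jZ_0·tanβl)/(Z_0 + jZ_L·tanβl)
     = 75·(223 + j118)/(75 + j350)

Z_in ≈ 33.9 − j40.5 Ω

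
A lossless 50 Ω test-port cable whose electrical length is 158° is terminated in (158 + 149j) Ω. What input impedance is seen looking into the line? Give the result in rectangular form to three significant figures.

Z_in ≈ 28.3 + j74.8 Ω

tan(βl) = tan(158°) = -0.404
Z_in = Z_0·(Z_L + jZ_0·tanβl)/(Z_0 + jZ_L·tanβl)
     = 50·(158 + j129)/(110 − j63.8)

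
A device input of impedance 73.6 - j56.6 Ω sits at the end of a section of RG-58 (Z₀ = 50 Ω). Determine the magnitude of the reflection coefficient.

|Γ| ≈ 0.451

Γ = (Z_L − Z_0)/(Z_L + Z_0) = (23.6 − j56.6)/(123.6 − j56.6)
|Γ| = 61.3/136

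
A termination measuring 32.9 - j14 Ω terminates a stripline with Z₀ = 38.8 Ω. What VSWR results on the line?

VSWR ≈ 1.53

Γ = (Z_L − Z_0)/(Z_L + Z_0) = (-5.9 − j14)/(71.7 − j14)
|Γ| = 15.2/73.1 = 0.208
VSWR = (1 + |Γ|)/(1 − |Γ|) = 1.21/0.792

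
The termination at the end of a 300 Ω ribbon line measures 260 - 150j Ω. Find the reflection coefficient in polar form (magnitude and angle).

Γ ≈ 0.268 ∠ -89.9°

Γ = (Z_L − Z_0)/(Z_L + Z_0) = (-40 − j150)/(560 − j150)
|Γ| = 155/580 = 0.268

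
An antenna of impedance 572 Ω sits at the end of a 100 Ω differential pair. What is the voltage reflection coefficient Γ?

Γ = (Z_L − Z_0)/(Z_L + Z_0) = (572 − 100)/(572 + 100) = 472/672

Γ = 0.702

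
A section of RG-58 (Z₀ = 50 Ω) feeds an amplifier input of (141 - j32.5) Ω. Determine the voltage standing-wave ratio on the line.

VSWR ≈ 2.99

Γ = (Z_L − Z_0)/(Z_L + Z_0) = (91 − j32.5)/(191 − j32.5)
|Γ| = 96.6/194 = 0.499
VSWR = (1 + |Γ|)/(1 − |Γ|) = 1.5/0.501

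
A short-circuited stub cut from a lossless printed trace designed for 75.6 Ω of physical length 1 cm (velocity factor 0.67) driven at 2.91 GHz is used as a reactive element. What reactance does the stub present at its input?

X_in ≈ 97.2 Ω (inductive)

λ = v/f = 0.67·c / 2.91 GHz = 0.0691 m
βl = 2π·l/λ = 2π × 0.145 = 52.1°
tan(βl) = 1.29
For a short-circuited stub, Z_in = jZ_0·tan(βl)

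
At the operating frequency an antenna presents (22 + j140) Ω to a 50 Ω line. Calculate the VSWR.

VSWR ≈ 20.5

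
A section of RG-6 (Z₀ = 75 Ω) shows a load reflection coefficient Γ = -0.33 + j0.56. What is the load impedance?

Z_L ≈ 20.8 + j40.3 Ω

Z_L = Z_0·(1 + Γ)/(1 − Γ) = 75·(0.67 + j0.56)/(1.33 − j0.56)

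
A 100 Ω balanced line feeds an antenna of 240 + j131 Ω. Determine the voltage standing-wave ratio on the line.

Γ = (Z_L − Z_0)/(Z_L + Z_0) = (140 + j131)/(340 + j131)
|Γ| = 192/364 = 0.526
VSWR = (1 + |Γ|)/(1 − |Γ|) = 1.53/0.474

VSWR ≈ 3.22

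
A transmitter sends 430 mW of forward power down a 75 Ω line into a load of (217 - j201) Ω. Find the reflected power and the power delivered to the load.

|Γ| = |(142 − j201)/(292 − j201)| = 0.694
|Γ|² = 0.482
P_refl = |Γ|²·P_inc = 207 mW, P_del = (1 − |Γ|²)·P_inc = 223 mW

P_reflected ≈ 207 mW; P_delivered ≈ 223 mW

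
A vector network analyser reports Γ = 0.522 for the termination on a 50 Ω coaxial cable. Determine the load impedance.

Z_L ≈ 159 Ω

Z_L = Z_0·(1 + Γ)/(1 − Γ) = 50·(1.52)/(0.478)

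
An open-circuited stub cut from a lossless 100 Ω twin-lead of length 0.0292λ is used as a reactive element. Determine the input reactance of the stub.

βl = 2π × 0.0292 = 10.5°
tan(βl) = 0.186
For an open-circuited stub, Z_in = −jZ_0·cot(βl) = −jZ_0/tan(βl)

X_in ≈ -539 Ω (capacitive)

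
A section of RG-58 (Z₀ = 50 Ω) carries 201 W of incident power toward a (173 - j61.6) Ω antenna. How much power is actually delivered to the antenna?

P_delivered ≈ 130 W

|Γ| = |(123 − j61.6)/(223 − j61.6)| = 0.595
|Γ|² = 0.354
P_refl = |Γ|²·P_inc = 71.1 W, P_del = (1 − |Γ|²)·P_inc = 130 W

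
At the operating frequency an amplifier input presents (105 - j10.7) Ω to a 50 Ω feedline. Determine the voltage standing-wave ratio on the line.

VSWR ≈ 2.13

Γ = (Z_L − Z_0)/(Z_L + Z_0) = (55 − j10.7)/(155 − j10.7)
|Γ| = 56/155 = 0.361
VSWR = (1 + |Γ|)/(1 − |Γ|) = 1.36/0.639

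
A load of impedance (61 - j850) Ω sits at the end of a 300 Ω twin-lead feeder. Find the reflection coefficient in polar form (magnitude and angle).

Γ ≈ 0.956 ∠ -38.7°

Γ = (Z_L − Z_0)/(Z_L + Z_0) = (-239 − j850)/(361 − j850)
|Γ| = 883/923 = 0.956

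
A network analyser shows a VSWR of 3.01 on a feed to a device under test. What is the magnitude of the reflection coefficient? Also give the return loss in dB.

|Γ| = (S − 1)/(S + 1) = (3.01 − 1)/(3.01 + 1) = 2.01/4.01
RL = −20·log₁₀|Γ| = −20·log₁₀(0.501)

|Γ| ≈ 0.501; return loss ≈ 6 dB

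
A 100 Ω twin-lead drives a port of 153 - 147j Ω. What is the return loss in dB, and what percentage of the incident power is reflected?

Γ = (53 − j147)/(253 − j147), |Γ| = 0.534
RL = −20·log₁₀(0.534) = 5.45 dB
P_refl/P_inc = |Γ|² = 0.285

RL ≈ 5.45 dB; 28.5% of incident power reflected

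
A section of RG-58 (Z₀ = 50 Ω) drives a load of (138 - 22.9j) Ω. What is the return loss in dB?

RL ≈ 6.37 dB

Γ = (88 − j22.9)/(188 − j22.9), |Γ| = 0.48
RL = −20·log₁₀|Γ| = −20·log₁₀(0.48)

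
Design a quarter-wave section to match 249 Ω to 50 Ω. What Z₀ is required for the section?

Z_qwt = √(Z_0·R_L) = √(50 × 249) = √12450

Z_qwt ≈ 112 Ω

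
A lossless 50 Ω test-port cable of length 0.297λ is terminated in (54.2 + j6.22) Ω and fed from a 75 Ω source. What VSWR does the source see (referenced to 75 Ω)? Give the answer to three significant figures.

βl = 2π × 0.297 = 107°
tan(βl) = -3.29
Z_in = Z_0·(Z_L + jZ_0·tanβl)/(Z_0 + jZ_L·tanβl) = 43.6 − j2.02 Ω
Γ_s = (Z_in − Z_s)/(Z_in + Z_s) = (-31.4 − j2.02)/(119 − j2.02), |Γ_s| = 0.265
VSWR = (1 + |Γ_s|)/(1 − |Γ_s|)

VSWR ≈ 1.72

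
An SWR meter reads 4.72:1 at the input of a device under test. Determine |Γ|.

|Γ| = (S − 1)/(S + 1) = (4.72 − 1)/(4.72 + 1) = 3.72/5.72

|Γ| ≈ 0.65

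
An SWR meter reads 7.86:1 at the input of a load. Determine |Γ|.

|Γ| ≈ 0.774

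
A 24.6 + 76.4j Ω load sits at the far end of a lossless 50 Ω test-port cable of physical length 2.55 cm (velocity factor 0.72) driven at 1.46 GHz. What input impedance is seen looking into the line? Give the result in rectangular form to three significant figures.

λ = v/f = 0.72·c / 1.46 GHz = 0.148 m
βl = 2π·l/λ = 2π × 0.172 = 62°
tan(βl) = tan(62°) = 1.88
Z_in = Z_0·(Z_L + jZ_0·tanβl)/(Z_0 + jZ_L·tanβl)
     = 50·(24.6 + j171)/(-94 + j46.4)

Z_in ≈ 25.5 − j78.2 Ω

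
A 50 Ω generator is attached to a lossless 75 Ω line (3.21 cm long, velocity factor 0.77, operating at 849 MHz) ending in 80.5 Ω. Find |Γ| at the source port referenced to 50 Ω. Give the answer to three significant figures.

|Γ| ≈ 0.206

λ = v/f = 0.77·c / 849 MHz = 0.272 m
βl = 2π·l/λ = 2π × 0.118 = 42.5°
tan(βl) = 0.915
Z_in = Z_0·(Z_L + jZ_0·tanβl)/(Z_0 + jZ_L·tanβl) = 75.3 − j5.31 Ω
Γ_s = (Z_in − Z_s)/(Z_in + Z_s) = (25.3 − j5.31)/(125 − j5.31), |Γ_s| = 0.206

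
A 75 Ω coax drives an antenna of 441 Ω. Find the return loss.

Γ = (441 − 75)/(441 + 75) = 0.709
RL = −20·log₁₀|Γ| = −20·log₁₀(0.709)

RL ≈ 2.98 dB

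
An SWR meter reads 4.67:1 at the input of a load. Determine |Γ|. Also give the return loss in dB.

|Γ| = (S − 1)/(S + 1) = (4.67 − 1)/(4.67 + 1) = 3.67/5.67
RL = −20·log₁₀|Γ| = −20·log₁₀(0.647)

|Γ| ≈ 0.647; return loss ≈ 3.78 dB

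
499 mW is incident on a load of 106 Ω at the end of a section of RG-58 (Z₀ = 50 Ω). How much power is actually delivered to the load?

Γ = (106 − 50)/(106 + 50) = 0.359
|Γ|² = 0.129
P_refl = |Γ|²·P_inc = 64.3 mW, P_del = (1 − |Γ|²)·P_inc = 435 mW

P_delivered ≈ 435 mW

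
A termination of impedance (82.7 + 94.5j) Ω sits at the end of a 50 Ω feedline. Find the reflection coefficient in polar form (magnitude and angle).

Γ ≈ 0.614 ∠ 35.5°

Γ = (Z_L − Z_0)/(Z_L + Z_0) = (32.7 + j94.5)/(132.7 + j94.5)
|Γ| = 100/163 = 0.614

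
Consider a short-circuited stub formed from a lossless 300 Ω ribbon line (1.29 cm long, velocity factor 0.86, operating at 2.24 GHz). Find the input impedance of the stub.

λ = v/f = 0.86·c / 2.24 GHz = 0.115 m
βl = 2π·l/λ = 2π × 0.112 = 40.3°
tan(βl) = 0.849
For a short-circuited stub, Z_in = jZ_0·tan(βl)

Z_in ≈ +j255 Ω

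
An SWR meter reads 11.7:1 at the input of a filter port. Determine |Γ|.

|Γ| = (S − 1)/(S + 1) = (11.7 − 1)/(11.7 + 1) = 10.7/12.7

|Γ| ≈ 0.843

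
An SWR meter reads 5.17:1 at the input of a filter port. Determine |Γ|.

|Γ| ≈ 0.676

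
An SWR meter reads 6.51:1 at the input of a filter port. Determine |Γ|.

|Γ| = (S − 1)/(S + 1) = (6.51 − 1)/(6.51 + 1) = 5.51/7.51

|Γ| ≈ 0.734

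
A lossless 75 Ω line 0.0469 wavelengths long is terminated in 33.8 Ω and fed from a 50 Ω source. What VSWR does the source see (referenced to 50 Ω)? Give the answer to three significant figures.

VSWR ≈ 1.69

βl = 2π × 0.0469 = 16.9°
tan(βl) = 0.304
Z_in = Z_0·(Z_L + jZ_0·tanβl)/(Z_0 + jZ_L·tanβl) = 36.2 + j17.8 Ω
Γ_s = (Z_in − Z_s)/(Z_in + Z_s) = (-13.8 + j17.8)/(86.2 + j17.8), |Γ_s| = 0.256
VSWR = (1 + |Γ_s|)/(1 − |Γ_s|)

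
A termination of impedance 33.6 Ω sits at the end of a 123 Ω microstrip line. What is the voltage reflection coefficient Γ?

Γ = (Z_L − Z_0)/(Z_L + Z_0) = (33.6 − 123)/(33.6 + 123) = -89.4/156.6

Γ = -0.571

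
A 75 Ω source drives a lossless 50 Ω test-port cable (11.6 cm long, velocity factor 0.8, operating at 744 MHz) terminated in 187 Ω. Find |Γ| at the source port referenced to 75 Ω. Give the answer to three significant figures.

λ = v/f = 0.8·c / 744 MHz = 0.323 m
βl = 2π·l/λ = 2π × 0.36 = 129°
tan(βl) = -1.21
Z_in = Z_0·(Z_L + jZ_0·tanβl)/(Z_0 + jZ_L·tanβl) = 21.4 + j36.4 Ω
Γ_s = (Z_in − Z_s)/(Z_in + Z_s) = (-53.6 + j36.4)/(96.4 + j36.4), |Γ_s| = 0.629

|Γ| ≈ 0.629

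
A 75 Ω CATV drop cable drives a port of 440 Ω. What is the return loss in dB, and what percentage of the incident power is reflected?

Γ = (440 − 75)/(440 + 75) = 0.709
RL = −20·log₁₀(0.709) = 2.99 dB
P_refl/P_inc = |Γ|² = 0.502

RL ≈ 2.99 dB; 50.2% of incident power reflected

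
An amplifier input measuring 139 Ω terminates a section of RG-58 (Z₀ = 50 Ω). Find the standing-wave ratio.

VSWR ≈ 2.78

Γ = (139 − 50)/(139 + 50) = 0.471
VSWR = (1 + 0.471)/(1 − 0.471)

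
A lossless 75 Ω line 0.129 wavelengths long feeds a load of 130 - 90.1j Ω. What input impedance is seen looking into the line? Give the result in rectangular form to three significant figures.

Z_in ≈ 32.4 − j31.1 Ω

βl = 2π × 0.129 = 46.4°
tan(βl) = tan(46.4°) = 1.05
Z_in = Z_0·(Z_L + jZ_0·tanβl)/(Z_0 + jZ_L·tanβl)
     = 75·(130 − j11.2)/(170 + j137)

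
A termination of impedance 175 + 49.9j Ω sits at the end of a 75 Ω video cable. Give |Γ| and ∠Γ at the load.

Γ ≈ 0.438 ∠ 15.2°

Γ = (Z_L − Z_0)/(Z_L + Z_0) = (100 + j49.9)/(250 + j49.9)
|Γ| = 112/255 = 0.438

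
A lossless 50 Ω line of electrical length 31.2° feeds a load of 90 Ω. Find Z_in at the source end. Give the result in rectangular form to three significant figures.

Z_in ≈ 56.2 − j31 Ω

tan(βl) = tan(31.2°) = 0.606
Z_in = Z_0·(Z_L + jZ_0·tanβl)/(Z_0 + jZ_L·tanβl)
     = 50·(90 + j30.3)/(50 + j54.5)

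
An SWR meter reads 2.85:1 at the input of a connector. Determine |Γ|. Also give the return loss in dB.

|Γ| = (S − 1)/(S + 1) = (2.85 − 1)/(2.85 + 1) = 1.85/3.85
RL = −20·log₁₀|Γ| = −20·log₁₀(0.481)

|Γ| ≈ 0.481; return loss ≈ 6.37 dB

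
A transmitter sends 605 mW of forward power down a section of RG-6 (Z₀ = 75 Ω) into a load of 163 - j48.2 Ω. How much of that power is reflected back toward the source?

P_reflected ≈ 103 mW

|Γ| = |(88 − j48.2)/(238 − j48.2)| = 0.413
|Γ|² = 0.171
P_refl = |Γ|²·P_inc = 103 mW, P_del = (1 − |Γ|²)·P_inc = 502 mW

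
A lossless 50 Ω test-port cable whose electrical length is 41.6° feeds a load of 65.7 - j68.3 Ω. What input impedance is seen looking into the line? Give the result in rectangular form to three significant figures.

Z_in ≈ 18.8 − j20.7 Ω

tan(βl) = tan(41.6°) = 0.888
Z_in = Z_0·(Z_L + jZ_0·tanβl)/(Z_0 + jZ_L·tanβl)
     = 50·(65.7 − j23.9)/(111 + j58.3)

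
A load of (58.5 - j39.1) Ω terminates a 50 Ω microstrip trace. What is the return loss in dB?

Γ = (8.5 − j39.1)/(108.5 − j39.1), |Γ| = 0.347
RL = −20·log₁₀|Γ| = −20·log₁₀(0.347)

RL ≈ 9.19 dB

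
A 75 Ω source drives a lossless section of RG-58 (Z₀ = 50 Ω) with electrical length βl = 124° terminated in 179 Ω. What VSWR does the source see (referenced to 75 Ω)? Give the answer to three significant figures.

VSWR ≈ 4.47

tan(βl) = -1.48
Z_in = Z_0·(Z_L + jZ_0·tanβl)/(Z_0 + jZ_L·tanβl) = 19.6 + j30 Ω
Γ_s = (Z_in − Z_s)/(Z_in + Z_s) = (-55.4 + j30)/(94.6 + j30), |Γ_s| = 0.635
VSWR = (1 + |Γ_s|)/(1 − |Γ_s|)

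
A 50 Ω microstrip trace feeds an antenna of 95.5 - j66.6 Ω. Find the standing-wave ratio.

VSWR ≈ 3.03

Γ = (Z_L − Z_0)/(Z_L + Z_0) = (45.5 − j66.6)/(145.5 − j66.6)
|Γ| = 80.7/160 = 0.504
VSWR = (1 + |Γ|)/(1 − |Γ|) = 1.5/0.496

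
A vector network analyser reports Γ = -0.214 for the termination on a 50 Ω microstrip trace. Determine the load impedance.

Z_L = Z_0·(1 + Γ)/(1 − Γ) = 50·(0.786)/(1.21)

Z_L ≈ 32.4 Ω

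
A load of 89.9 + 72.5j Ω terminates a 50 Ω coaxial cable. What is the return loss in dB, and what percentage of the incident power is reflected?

RL ≈ 5.59 dB; 27.6% of incident power reflected

Γ = (39.9 + j72.5)/(139.9 + j72.5), |Γ| = 0.525
RL = −20·log₁₀(0.525) = 5.59 dB
P_refl/P_inc = |Γ|² = 0.276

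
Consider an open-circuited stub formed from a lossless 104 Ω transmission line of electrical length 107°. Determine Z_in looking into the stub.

tan(βl) = -3.27
For an open-circuited stub, Z_in = −jZ_0·cot(βl) = −jZ_0/tan(βl)

Z_in ≈ +j31.8 Ω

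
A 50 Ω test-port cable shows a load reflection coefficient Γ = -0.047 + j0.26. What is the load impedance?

Z_L ≈ 40 + j22.3 Ω

Z_L = Z_0·(1 + Γ)/(1 − Γ) = 50·(0.953 + j0.26)/(1.05 − j0.26)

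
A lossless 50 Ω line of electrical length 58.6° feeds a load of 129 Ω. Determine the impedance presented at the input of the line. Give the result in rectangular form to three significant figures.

Z_in ≈ 25.2 − j24.6 Ω

tan(βl) = tan(58.6°) = 1.64
Z_in = Z_0·(Z_L + jZ_0·tanβl)/(Z_0 + jZ_L·tanβl)
     = 50·(129 + j81.9)/(50 + j211)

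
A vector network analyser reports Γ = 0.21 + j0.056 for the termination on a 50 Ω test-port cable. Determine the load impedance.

Z_L = Z_0·(1 + Γ)/(1 − Γ) = 50·(1.21 + j0.056)/(0.79 − j0.056)

Z_L ≈ 75.9 + j8.93 Ω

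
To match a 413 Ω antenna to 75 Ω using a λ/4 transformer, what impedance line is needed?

Z_qwt ≈ 176 Ω

Z_qwt = √(Z_0·R_L) = √(75 × 413) = √30980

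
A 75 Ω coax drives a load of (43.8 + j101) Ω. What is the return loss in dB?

Γ = (-31.2 + j101)/(118.8 + j101), |Γ| = 0.678
RL = −20·log₁₀|Γ| = −20·log₁₀(0.678)

RL ≈ 3.38 dB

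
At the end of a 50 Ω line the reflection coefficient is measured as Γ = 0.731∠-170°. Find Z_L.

Z_L = Z_0·(1 + Γ)/(1 − Γ) = 50·(0.28 − j0.127)/(1.72 + j0.127)

Z_L ≈ 7.83 − j4.27 Ω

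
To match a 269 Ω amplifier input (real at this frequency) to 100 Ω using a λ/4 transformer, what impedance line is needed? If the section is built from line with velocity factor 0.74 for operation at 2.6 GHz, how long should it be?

Z_qwt = √(Z_0·R_L) = √(100 × 269) = √26900
λ = 0.74·c/f = 0.0854 m, so l = λ/4 = 0.0213 m

Z_qwt ≈ 164 Ω; length ≈ 2.13 cm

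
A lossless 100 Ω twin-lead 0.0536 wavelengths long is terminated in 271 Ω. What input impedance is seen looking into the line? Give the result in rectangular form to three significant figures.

βl = 2π × 0.0536 = 19.3°
tan(βl) = tan(19.3°) = 0.35
Z_in = Z_0·(Z_L + jZ_0·tanβl)/(Z_0 + jZ_L·tanβl)
     = 100·(271 + j35)/(100 + j94.9)

Z_in ≈ 160 − j117 Ω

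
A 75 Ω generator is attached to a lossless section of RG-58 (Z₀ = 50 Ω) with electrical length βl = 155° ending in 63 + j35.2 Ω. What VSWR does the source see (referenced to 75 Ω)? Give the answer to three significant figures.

VSWR ≈ 2.35

tan(βl) = -0.466
Z_in = Z_0·(Z_L + jZ_0·tanβl)/(Z_0 + jZ_L·tanβl) = 36.4 + j25 Ω
Γ_s = (Z_in − Z_s)/(Z_in + Z_s) = (-38.6 + j25)/(111 + j25), |Γ_s| = 0.403
VSWR = (1 + |Γ_s|)/(1 − |Γ_s|)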